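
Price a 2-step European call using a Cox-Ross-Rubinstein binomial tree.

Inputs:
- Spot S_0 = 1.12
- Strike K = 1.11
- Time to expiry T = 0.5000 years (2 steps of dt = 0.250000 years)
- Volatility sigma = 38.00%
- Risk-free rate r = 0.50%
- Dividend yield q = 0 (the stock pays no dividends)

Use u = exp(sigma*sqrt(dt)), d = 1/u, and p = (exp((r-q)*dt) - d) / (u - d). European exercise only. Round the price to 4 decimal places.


dt = T/N = 0.250000
u = exp(sigma*sqrt(dt)) = 1.209250; d = 1/u = 0.826959
p = (exp((r-q)*dt) - d) / (u - d) = 0.455914
Discount per step: exp(-r*dt) = 0.998751
Stock lattice S(k, i) with i counting down-moves:
  k=0: S(0,0) = 1.1200
  k=1: S(1,0) = 1.3544; S(1,1) = 0.9262
  k=2: S(2,0) = 1.6378; S(2,1) = 1.1200; S(2,2) = 0.7659
Terminal payoffs V(N, i) = max(S_T - K, 0):
  V(2,0) = 0.527759; V(2,1) = 0.010000; V(2,2) = 0.000000
Backward induction: V(k, i) = exp(-r*dt) * [p * V(k+1, i) + (1-p) * V(k+1, i+1)].
  V(1,0) = exp(-r*dt) * [p*0.527759 + (1-p)*0.010000] = 0.245746
  V(1,1) = exp(-r*dt) * [p*0.010000 + (1-p)*0.000000] = 0.004553
  V(0,0) = exp(-r*dt) * [p*0.245746 + (1-p)*0.004553] = 0.114374

Answer: Price = V(0,0) = 0.1144


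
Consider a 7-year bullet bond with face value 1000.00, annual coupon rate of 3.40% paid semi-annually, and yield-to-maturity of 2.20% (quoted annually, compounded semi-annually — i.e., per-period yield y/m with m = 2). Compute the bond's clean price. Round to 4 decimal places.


Answer: Price = 1077.4583

Derivation:
Coupon per period c = face * coupon_rate / m = 17.000000
Periods per year m = 2; per-period yield y/m = 0.011000
Number of cashflows N = 14
Cashflows (t years, CF_t, discount factor 1/(1+y/m)^(m*t), PV):
  t = 0.5000: CF_t = 17.000000, DF = 0.989120, PV = 16.815035
  t = 1.0000: CF_t = 17.000000, DF = 0.978358, PV = 16.632082
  t = 1.5000: CF_t = 17.000000, DF = 0.967713, PV = 16.451119
  t = 2.0000: CF_t = 17.000000, DF = 0.957184, PV = 16.272126
  t = 2.5000: CF_t = 17.000000, DF = 0.946769, PV = 16.095080
  t = 3.0000: CF_t = 17.000000, DF = 0.936468, PV = 15.919961
  t = 3.5000: CF_t = 17.000000, DF = 0.926279, PV = 15.746746
  t = 4.0000: CF_t = 17.000000, DF = 0.916201, PV = 15.575417
  t = 4.5000: CF_t = 17.000000, DF = 0.906232, PV = 15.405951
  t = 5.0000: CF_t = 17.000000, DF = 0.896372, PV = 15.238330
  t = 5.5000: CF_t = 17.000000, DF = 0.886620, PV = 15.072532
  t = 6.0000: CF_t = 17.000000, DF = 0.876973, PV = 14.908538
  t = 6.5000: CF_t = 17.000000, DF = 0.867431, PV = 14.746328
  t = 7.0000: CF_t = 1017.000000, DF = 0.857993, PV = 872.579036
Price P = sum_t PV_t = 1077.458281


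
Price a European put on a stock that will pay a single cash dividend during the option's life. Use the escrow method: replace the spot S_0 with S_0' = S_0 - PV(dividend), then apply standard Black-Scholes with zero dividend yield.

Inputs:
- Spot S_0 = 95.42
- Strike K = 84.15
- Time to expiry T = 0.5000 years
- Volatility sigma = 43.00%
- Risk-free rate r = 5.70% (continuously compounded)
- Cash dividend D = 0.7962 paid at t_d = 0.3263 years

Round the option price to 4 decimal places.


PV(D) = D * exp(-r * t_d) = 0.7962 * 0.98157280 = 0.78152826
S_0' = S_0 - PV(D) = 95.4200 - 0.78152826 = 94.63847174
d1 = (ln(S_0'/K) + (r + sigma^2/2)*T) / (sigma*sqrt(T)) = 0.63208160
d2 = d1 - sigma*sqrt(T) = 0.32802569
exp(-rT) = 0.97190229
N(-d1) = 0.26366678; N(-d2) = 0.37144612
P = K * exp(-rT) * N(-d2) - S_0' * N(-d1) = 84.1500 * 0.97190229 * 0.37144612 - 94.63847174 * 0.26366678 = 5.4259

Answer: Price = 5.4259


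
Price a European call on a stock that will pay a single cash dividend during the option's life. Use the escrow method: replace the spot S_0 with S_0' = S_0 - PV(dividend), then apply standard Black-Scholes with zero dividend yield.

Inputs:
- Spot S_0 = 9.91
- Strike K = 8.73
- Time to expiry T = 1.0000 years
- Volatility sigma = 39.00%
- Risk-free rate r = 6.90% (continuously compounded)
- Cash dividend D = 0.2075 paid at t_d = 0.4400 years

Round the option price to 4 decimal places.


Answer: Price = 2.2957

Derivation:
PV(D) = D * exp(-r * t_d) = 0.2075 * 0.97009624 = 0.20129497
S_0' = S_0 - PV(D) = 9.9100 - 0.20129497 = 9.70870503
d1 = (ln(S_0'/K) + (r + sigma^2/2)*T) / (sigma*sqrt(T)) = 0.64437831
d2 = d1 - sigma*sqrt(T) = 0.25437831
exp(-rT) = 0.93332668
N(d1) = 0.74033493; N(d2) = 0.60039835
C = S_0' * N(d1) - K * exp(-rT) * N(d2) = 9.70870503 * 0.74033493 - 8.7300 * 0.93332668 * 0.60039835 = 2.2957


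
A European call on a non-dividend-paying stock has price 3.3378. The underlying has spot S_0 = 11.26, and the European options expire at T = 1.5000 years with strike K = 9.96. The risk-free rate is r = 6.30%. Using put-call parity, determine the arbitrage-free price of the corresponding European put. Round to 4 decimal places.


Put-call parity: C - P = S_0 * exp(-qT) - K * exp(-rT).
S_0 * exp(-qT) = 11.2600 * 1.00000000 = 11.26000000
K * exp(-rT) = 9.9600 * 0.90982773 = 9.06188424
P = C - S*exp(-qT) + K*exp(-rT)
P = 3.3378 - 11.26000000 + 9.06188424 = 1.1397

Answer: Put price = 1.1397


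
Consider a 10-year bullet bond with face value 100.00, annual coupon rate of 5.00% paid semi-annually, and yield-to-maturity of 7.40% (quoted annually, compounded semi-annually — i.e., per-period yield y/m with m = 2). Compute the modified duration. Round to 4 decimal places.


Coupon per period c = face * coupon_rate / m = 2.500000
Periods per year m = 2; per-period yield y/m = 0.037000
Number of cashflows N = 20
Cashflows (t years, CF_t, discount factor 1/(1+y/m)^(m*t), PV):
  t = 0.5000: CF_t = 2.500000, DF = 0.964320, PV = 2.410800
  t = 1.0000: CF_t = 2.500000, DF = 0.929913, PV = 2.324783
  t = 1.5000: CF_t = 2.500000, DF = 0.896734, PV = 2.241835
  t = 2.0000: CF_t = 2.500000, DF = 0.864739, PV = 2.161847
  t = 2.5000: CF_t = 2.500000, DF = 0.833885, PV = 2.084713
  t = 3.0000: CF_t = 2.500000, DF = 0.804132, PV = 2.010331
  t = 3.5000: CF_t = 2.500000, DF = 0.775441, PV = 1.938602
  t = 4.0000: CF_t = 2.500000, DF = 0.747773, PV = 1.869433
  t = 4.5000: CF_t = 2.500000, DF = 0.721093, PV = 1.802732
  t = 5.0000: CF_t = 2.500000, DF = 0.695364, PV = 1.738411
  t = 5.5000: CF_t = 2.500000, DF = 0.670554, PV = 1.676385
  t = 6.0000: CF_t = 2.500000, DF = 0.646629, PV = 1.616572
  t = 6.5000: CF_t = 2.500000, DF = 0.623557, PV = 1.558893
  t = 7.0000: CF_t = 2.500000, DF = 0.601309, PV = 1.503271
  t = 7.5000: CF_t = 2.500000, DF = 0.579854, PV = 1.449635
  t = 8.0000: CF_t = 2.500000, DF = 0.559165, PV = 1.397912
  t = 8.5000: CF_t = 2.500000, DF = 0.539214, PV = 1.348035
  t = 9.0000: CF_t = 2.500000, DF = 0.519975, PV = 1.299937
  t = 9.5000: CF_t = 2.500000, DF = 0.501422, PV = 1.253556
  t = 10.0000: CF_t = 102.500000, DF = 0.483532, PV = 49.561990
Price P = sum_t PV_t = 83.249674
First compute Macaulay numerator sum_t t * PV_t:
  t * PV_t at t = 0.5000: 1.205400
  t * PV_t at t = 1.0000: 2.324783
  t * PV_t at t = 1.5000: 3.362753
  t * PV_t at t = 2.0000: 4.323694
  t * PV_t at t = 2.5000: 5.211782
  t * PV_t at t = 3.0000: 6.030992
  t * PV_t at t = 3.5000: 6.785108
  t * PV_t at t = 4.0000: 7.477733
  t * PV_t at t = 4.5000: 8.112295
  t * PV_t at t = 5.0000: 8.692055
  t * PV_t at t = 5.5000: 9.220116
  t * PV_t at t = 6.0000: 9.699429
  t * PV_t at t = 6.5000: 10.132801
  t * PV_t at t = 7.0000: 10.522900
  t * PV_t at t = 7.5000: 10.872262
  t * PV_t at t = 8.0000: 11.183298
  t * PV_t at t = 8.5000: 11.458297
  t * PV_t at t = 9.0000: 11.699435
  t * PV_t at t = 9.5000: 11.908779
  t * PV_t at t = 10.0000: 495.619902
Macaulay duration D = 645.843816 / 83.249674 = 7.757914
Modified duration = D / (1 + y/m) = 7.757914 / (1 + 0.037000) = 7.481113

Answer: Modified duration = 7.4811


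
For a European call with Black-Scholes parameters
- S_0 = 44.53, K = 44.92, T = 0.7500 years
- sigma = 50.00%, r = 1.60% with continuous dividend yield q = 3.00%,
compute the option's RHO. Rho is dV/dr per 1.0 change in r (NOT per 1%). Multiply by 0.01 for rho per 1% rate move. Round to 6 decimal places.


Answer: Rho = 13.218302

Derivation:
d1 = 0.1721196379; d2 = -0.2608930640
phi(d1) = 0.3930764652; exp(-qT) = 0.9777512372; exp(-rT) = 0.9880717129
N(d2) = 0.3970874869
Rho = K*T*exp(-rT)*N(d2) = 44.9200 * 0.7500 * 0.9880717129 * 0.3970874869 = 13.218302


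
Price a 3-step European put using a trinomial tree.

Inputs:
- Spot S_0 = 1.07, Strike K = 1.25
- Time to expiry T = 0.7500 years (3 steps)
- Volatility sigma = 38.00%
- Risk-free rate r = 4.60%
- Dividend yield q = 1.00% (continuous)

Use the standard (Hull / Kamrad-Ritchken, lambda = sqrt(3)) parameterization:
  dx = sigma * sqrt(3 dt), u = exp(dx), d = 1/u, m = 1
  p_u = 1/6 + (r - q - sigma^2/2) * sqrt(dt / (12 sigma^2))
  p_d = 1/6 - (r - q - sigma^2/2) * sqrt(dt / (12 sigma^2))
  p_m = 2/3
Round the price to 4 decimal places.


dt = T/N = 0.250000; dx = sigma*sqrt(3*dt) = 0.329090
u = exp(dx) = 1.389702; d = 1/u = 0.719579
p_u = 0.152917, p_m = 0.666667, p_d = 0.180417
Discount per step: exp(-r*dt) = 0.988566
Stock lattice S(k, j) with j the centered position index:
  k=0: S(0,+0) = 1.0700
  k=1: S(1,-1) = 0.7699; S(1,+0) = 1.0700; S(1,+1) = 1.4870
  k=2: S(2,-2) = 0.5540; S(2,-1) = 0.7699; S(2,+0) = 1.0700; S(2,+1) = 1.4870; S(2,+2) = 2.0665
  k=3: S(3,-3) = 0.3987; S(3,-2) = 0.5540; S(3,-1) = 0.7699; S(3,+0) = 1.0700; S(3,+1) = 1.4870; S(3,+2) = 2.0665; S(3,+3) = 2.8718
Terminal payoffs V(N, j) = max(K - S_T, 0):
  V(3,-3) = 0.851326; V(3,-2) = 0.695961; V(3,-1) = 0.480051; V(3,+0) = 0.180000; V(3,+1) = 0.000000; V(3,+2) = 0.000000; V(3,+3) = 0.000000
Backward induction: V(k, j) = exp(-r*dt) * [p_u * V(k+1, j+1) + p_m * V(k+1, j) + p_d * V(k+1, j-1)]
  V(2,-2) = exp(-r*dt) * [p_u*0.480051 + p_m*0.695961 + p_d*0.851326] = 0.683075
  V(2,-1) = exp(-r*dt) * [p_u*0.180000 + p_m*0.480051 + p_d*0.695961] = 0.467712
  V(2,+0) = exp(-r*dt) * [p_u*0.000000 + p_m*0.180000 + p_d*0.480051] = 0.204247
  V(2,+1) = exp(-r*dt) * [p_u*0.000000 + p_m*0.000000 + p_d*0.180000] = 0.032104
  V(2,+2) = exp(-r*dt) * [p_u*0.000000 + p_m*0.000000 + p_d*0.000000] = 0.000000
  V(1,-1) = exp(-r*dt) * [p_u*0.204247 + p_m*0.467712 + p_d*0.683075] = 0.460948
  V(1,+0) = exp(-r*dt) * [p_u*0.032104 + p_m*0.204247 + p_d*0.467712] = 0.222879
  V(1,+1) = exp(-r*dt) * [p_u*0.000000 + p_m*0.032104 + p_d*0.204247] = 0.057586
  V(0,+0) = exp(-r*dt) * [p_u*0.057586 + p_m*0.222879 + p_d*0.460948] = 0.237804

Answer: Price = V(0,0) = 0.2378


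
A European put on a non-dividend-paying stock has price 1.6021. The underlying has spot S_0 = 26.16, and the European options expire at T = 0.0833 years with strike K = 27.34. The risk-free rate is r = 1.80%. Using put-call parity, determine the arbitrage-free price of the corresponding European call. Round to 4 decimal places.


Put-call parity: C - P = S_0 * exp(-qT) - K * exp(-rT).
S_0 * exp(-qT) = 26.1600 * 1.00000000 = 26.16000000
K * exp(-rT) = 27.3400 * 0.99850172 = 27.29903712
C = P + S*exp(-qT) - K*exp(-rT)
C = 1.6021 + 26.16000000 - 27.29903712 = 0.4631

Answer: Call price = 0.4631


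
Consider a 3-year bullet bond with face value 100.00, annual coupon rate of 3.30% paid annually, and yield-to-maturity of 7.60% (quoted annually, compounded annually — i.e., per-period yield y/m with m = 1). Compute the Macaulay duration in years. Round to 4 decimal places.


Answer: Macaulay duration = 2.8989 years

Derivation:
Coupon per period c = face * coupon_rate / m = 3.300000
Periods per year m = 1; per-period yield y/m = 0.076000
Number of cashflows N = 3
Cashflows (t years, CF_t, discount factor 1/(1+y/m)^(m*t), PV):
  t = 1.0000: CF_t = 3.300000, DF = 0.929368, PV = 3.066914
  t = 2.0000: CF_t = 3.300000, DF = 0.863725, PV = 2.850292
  t = 3.0000: CF_t = 103.300000, DF = 0.802718, PV = 82.920805
Price P = sum_t PV_t = 88.838011
Macaulay numerator sum_t t * PV_t:
  t * PV_t at t = 1.0000: 3.066914
  t * PV_t at t = 2.0000: 5.700585
  t * PV_t at t = 3.0000: 248.762414
Macaulay duration D = (sum_t t * PV_t) / P = 257.529913 / 88.838011 = 2.898871


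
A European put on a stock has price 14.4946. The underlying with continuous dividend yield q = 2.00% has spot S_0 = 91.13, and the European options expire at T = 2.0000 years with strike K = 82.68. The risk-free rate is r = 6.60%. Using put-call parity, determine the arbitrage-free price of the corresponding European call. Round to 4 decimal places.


Answer: Call price = 29.5955

Derivation:
Put-call parity: C - P = S_0 * exp(-qT) - K * exp(-rT).
S_0 * exp(-qT) = 91.1300 * 0.96078944 = 87.55674159
K * exp(-rT) = 82.6800 * 0.87634100 = 72.45587347
C = P + S*exp(-qT) - K*exp(-rT)
C = 14.4946 + 87.55674159 - 72.45587347 = 29.5955


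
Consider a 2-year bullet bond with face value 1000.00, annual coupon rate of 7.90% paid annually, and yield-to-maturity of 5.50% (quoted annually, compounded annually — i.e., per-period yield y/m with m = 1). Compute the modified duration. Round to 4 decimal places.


Coupon per period c = face * coupon_rate / m = 79.000000
Periods per year m = 1; per-period yield y/m = 0.055000
Number of cashflows N = 2
Cashflows (t years, CF_t, discount factor 1/(1+y/m)^(m*t), PV):
  t = 1.0000: CF_t = 79.000000, DF = 0.947867, PV = 74.881517
  t = 2.0000: CF_t = 1079.000000, DF = 0.898452, PV = 969.430157
Price P = sum_t PV_t = 1044.311673
First compute Macaulay numerator sum_t t * PV_t:
  t * PV_t at t = 1.0000: 74.881517
  t * PV_t at t = 2.0000: 1938.860313
Macaulay duration D = 2013.741830 / 1044.311673 = 1.928296
Modified duration = D / (1 + y/m) = 1.928296 / (1 + 0.055000) = 1.827769

Answer: Modified duration = 1.8278


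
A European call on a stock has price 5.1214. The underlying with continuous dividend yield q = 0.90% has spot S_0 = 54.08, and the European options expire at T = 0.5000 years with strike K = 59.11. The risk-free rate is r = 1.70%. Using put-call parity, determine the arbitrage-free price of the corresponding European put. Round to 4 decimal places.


Put-call parity: C - P = S_0 * exp(-qT) - K * exp(-rT).
S_0 * exp(-qT) = 54.0800 * 0.99551011 = 53.83718674
K * exp(-rT) = 59.1100 * 0.99153602 = 58.60969431
P = C - S*exp(-qT) + K*exp(-rT)
P = 5.1214 - 53.83718674 + 58.60969431 = 9.8939

Answer: Put price = 9.8939


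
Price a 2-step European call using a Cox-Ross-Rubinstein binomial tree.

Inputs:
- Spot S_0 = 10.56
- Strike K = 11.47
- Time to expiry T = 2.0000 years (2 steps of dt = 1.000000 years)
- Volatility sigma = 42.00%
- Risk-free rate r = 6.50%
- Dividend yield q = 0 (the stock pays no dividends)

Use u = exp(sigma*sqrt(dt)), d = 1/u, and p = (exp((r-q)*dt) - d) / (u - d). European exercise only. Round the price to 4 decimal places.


dt = T/N = 1.000000
u = exp(sigma*sqrt(dt)) = 1.521962; d = 1/u = 0.657047
p = (exp((r-q)*dt) - d) / (u - d) = 0.474165
Discount per step: exp(-r*dt) = 0.937067
Stock lattice S(k, i) with i counting down-moves:
  k=0: S(0,0) = 10.5600
  k=1: S(1,0) = 16.0719; S(1,1) = 6.9384
  k=2: S(2,0) = 24.4608; S(2,1) = 10.5600; S(2,2) = 4.5589
Terminal payoffs V(N, i) = max(S_T - K, 0):
  V(2,0) = 12.990835; V(2,1) = 0.000000; V(2,2) = 0.000000
Backward induction: V(k, i) = exp(-r*dt) * [p * V(k+1, i) + (1-p) * V(k+1, i+1)].
  V(1,0) = exp(-r*dt) * [p*12.990835 + (1-p)*0.000000] = 5.772146
  V(1,1) = exp(-r*dt) * [p*0.000000 + (1-p)*0.000000] = 0.000000
  V(0,0) = exp(-r*dt) * [p*5.772146 + (1-p)*0.000000] = 2.564706

Answer: Price = V(0,0) = 2.5647


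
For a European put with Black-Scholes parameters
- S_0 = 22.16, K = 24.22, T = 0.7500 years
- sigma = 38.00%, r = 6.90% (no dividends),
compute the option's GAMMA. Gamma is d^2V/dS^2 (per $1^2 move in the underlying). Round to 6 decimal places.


d1 = 0.0516884186; d2 = -0.2774012349
phi(d1) = 0.3984097106; exp(-qT) = 1.0000000000; exp(-rT) = 0.9495662287
Gamma = exp(-qT) * phi(d1) / (S * sigma * sqrt(T)) = 1.0000000000 * 0.3984097106 / (22.1600 * 0.3800 * 0.8660254038) = 0.054632

Answer: Gamma = 0.054632


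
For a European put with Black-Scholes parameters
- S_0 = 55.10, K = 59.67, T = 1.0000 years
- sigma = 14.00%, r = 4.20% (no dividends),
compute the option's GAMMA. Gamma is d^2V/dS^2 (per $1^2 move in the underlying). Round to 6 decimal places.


Answer: Gamma = 0.050701

Derivation:
d1 = -0.1991404670; d2 = -0.3391404670
phi(d1) = 0.3911097781; exp(-qT) = 1.0000000000; exp(-rT) = 0.9588697806
Gamma = exp(-qT) * phi(d1) / (S * sigma * sqrt(T)) = 1.0000000000 * 0.3911097781 / (55.1000 * 0.1400 * 1.0000000000) = 0.050701


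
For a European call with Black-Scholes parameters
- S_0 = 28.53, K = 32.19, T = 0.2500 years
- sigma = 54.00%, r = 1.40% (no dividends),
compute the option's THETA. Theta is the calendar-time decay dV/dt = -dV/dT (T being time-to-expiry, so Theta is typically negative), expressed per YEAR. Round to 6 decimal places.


d1 = -0.2990728892; d2 = -0.5690728892
phi(d1) = 0.3814937429; exp(-qT) = 1.0000000000; exp(-rT) = 0.9965061179
Theta = -S*exp(-qT)*phi(d1)*sigma/(2*sqrt(T)) - r*K*exp(-rT)*N(d2) + q*S*exp(-qT)*N(d1)
N(d1) = 0.3824422157; N(d2) = 0.2846533379; sqrt(T) = 0.5000000000
Term 1 = -28.5300 * 1.0000000000 * 0.3814937429 * 0.5400 / (2 * 0.5000000000) = -5.8773689019
Term 2 = -0.0140 * 32.1900 * 0.9965061179 * 0.2846533379 = -0.1278336715
Term 3 = 0 (no dividend yield, q = 0)
Theta = -5.8773689019 + (-0.1278336715) + (0.0000000000) = -6.005203

Answer: Theta = -6.005203


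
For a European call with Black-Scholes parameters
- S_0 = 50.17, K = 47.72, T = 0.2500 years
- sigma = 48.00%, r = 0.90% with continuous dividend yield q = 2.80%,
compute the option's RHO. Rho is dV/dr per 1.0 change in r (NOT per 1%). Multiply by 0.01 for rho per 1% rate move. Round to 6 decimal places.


d1 = 0.3088193386; d2 = 0.0688193386
phi(d1) = 0.3803652799; exp(-qT) = 0.9930244429; exp(-rT) = 0.9977525294
N(d2) = 0.5274332877
Rho = K*T*exp(-rT)*N(d2) = 47.7200 * 0.2500 * 0.9977525294 * 0.5274332877 = 6.278137

Answer: Rho = 6.278137


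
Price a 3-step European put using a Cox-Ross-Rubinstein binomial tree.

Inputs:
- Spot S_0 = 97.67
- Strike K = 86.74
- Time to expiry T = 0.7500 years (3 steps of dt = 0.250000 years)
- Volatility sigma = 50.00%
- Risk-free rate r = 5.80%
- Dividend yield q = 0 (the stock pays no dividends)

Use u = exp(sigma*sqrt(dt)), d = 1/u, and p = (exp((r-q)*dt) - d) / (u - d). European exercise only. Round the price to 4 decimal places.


Answer: Price = V(0,0) = 9.9648

Derivation:
dt = T/N = 0.250000
u = exp(sigma*sqrt(dt)) = 1.284025; d = 1/u = 0.778801
p = (exp((r-q)*dt) - d) / (u - d) = 0.466733
Discount per step: exp(-r*dt) = 0.985605
Stock lattice S(k, i) with i counting down-moves:
  k=0: S(0,0) = 97.6700
  k=1: S(1,0) = 125.4108; S(1,1) = 76.0655
  k=2: S(2,0) = 161.0306; S(2,1) = 97.6700; S(2,2) = 59.2398
  k=3: S(3,0) = 206.7674; S(3,1) = 125.4108; S(3,2) = 76.0655; S(3,3) = 46.1360
Terminal payoffs V(N, i) = max(K - S_T, 0):
  V(3,0) = 0.000000; V(3,1) = 0.000000; V(3,2) = 10.674528; V(3,3) = 40.603959
Backward induction: V(k, i) = exp(-r*dt) * [p * V(k+1, i) + (1-p) * V(k+1, i+1)].
  V(2,0) = exp(-r*dt) * [p*0.000000 + (1-p)*0.000000] = 0.000000
  V(2,1) = exp(-r*dt) * [p*0.000000 + (1-p)*10.674528] = 5.610433
  V(2,2) = exp(-r*dt) * [p*10.674528 + (1-p)*40.603959] = 26.251495
  V(1,0) = exp(-r*dt) * [p*0.000000 + (1-p)*5.610433] = 2.948791
  V(1,1) = exp(-r*dt) * [p*5.610433 + (1-p)*26.251495] = 16.378419
  V(0,0) = exp(-r*dt) * [p*2.948791 + (1-p)*16.378419] = 9.964830


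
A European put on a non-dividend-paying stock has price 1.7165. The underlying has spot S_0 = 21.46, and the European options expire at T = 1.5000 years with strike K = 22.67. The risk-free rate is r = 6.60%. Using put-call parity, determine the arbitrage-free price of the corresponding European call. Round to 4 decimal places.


Put-call parity: C - P = S_0 * exp(-qT) - K * exp(-rT).
S_0 * exp(-qT) = 21.4600 * 1.00000000 = 21.46000000
K * exp(-rT) = 22.6700 * 0.90574271 = 20.53318719
C = P + S*exp(-qT) - K*exp(-rT)
C = 1.7165 + 21.46000000 - 20.53318719 = 2.6433

Answer: Call price = 2.6433


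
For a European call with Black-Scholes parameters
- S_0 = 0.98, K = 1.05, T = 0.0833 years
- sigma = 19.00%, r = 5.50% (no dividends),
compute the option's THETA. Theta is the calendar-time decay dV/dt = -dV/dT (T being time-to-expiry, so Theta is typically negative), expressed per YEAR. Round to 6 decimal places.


Answer: Theta = -0.073238

Derivation:
d1 = -1.1471717418; d2 = -1.2020090466
phi(d1) = 0.2066063399; exp(-qT) = 1.0000000000; exp(-rT) = 0.9954289791
Theta = -S*exp(-qT)*phi(d1)*sigma/(2*sqrt(T)) - r*K*exp(-rT)*N(d2) + q*S*exp(-qT)*N(d1)
N(d1) = 0.1256553240; N(d2) = 0.1146800115; sqrt(T) = 0.2886173938
Term 1 = -0.9800 * 1.0000000000 * 0.2066063399 * 0.1900 / (2 * 0.2886173938) = -0.0666454991
Term 2 = -0.0550 * 1.0500 * 0.9954289791 * 0.1146800115 = -0.0065924978
Term 3 = 0 (no dividend yield, q = 0)
Theta = -0.0666454991 + (-0.0065924978) + (0.0000000000) = -0.073238


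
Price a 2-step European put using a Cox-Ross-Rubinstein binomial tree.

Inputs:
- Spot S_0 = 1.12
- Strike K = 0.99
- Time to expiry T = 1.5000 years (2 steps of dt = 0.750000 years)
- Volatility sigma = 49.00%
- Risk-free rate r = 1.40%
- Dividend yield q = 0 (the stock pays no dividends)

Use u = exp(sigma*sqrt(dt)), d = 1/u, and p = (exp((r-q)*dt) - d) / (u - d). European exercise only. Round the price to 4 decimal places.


dt = T/N = 0.750000
u = exp(sigma*sqrt(dt)) = 1.528600; d = 1/u = 0.654193
p = (exp((r-q)*dt) - d) / (u - d) = 0.407547
Discount per step: exp(-r*dt) = 0.989555
Stock lattice S(k, i) with i counting down-moves:
  k=0: S(0,0) = 1.1200
  k=1: S(1,0) = 1.7120; S(1,1) = 0.7327
  k=2: S(2,0) = 2.6170; S(2,1) = 1.1200; S(2,2) = 0.4793
Terminal payoffs V(N, i) = max(K - S_T, 0):
  V(2,0) = 0.000000; V(2,1) = 0.000000; V(2,2) = 0.510675
Backward induction: V(k, i) = exp(-r*dt) * [p * V(k+1, i) + (1-p) * V(k+1, i+1)].
  V(1,0) = exp(-r*dt) * [p*0.000000 + (1-p)*0.000000] = 0.000000
  V(1,1) = exp(-r*dt) * [p*0.000000 + (1-p)*0.510675] = 0.299391
  V(0,0) = exp(-r*dt) * [p*0.000000 + (1-p)*0.299391] = 0.175522

Answer: Price = V(0,0) = 0.1755


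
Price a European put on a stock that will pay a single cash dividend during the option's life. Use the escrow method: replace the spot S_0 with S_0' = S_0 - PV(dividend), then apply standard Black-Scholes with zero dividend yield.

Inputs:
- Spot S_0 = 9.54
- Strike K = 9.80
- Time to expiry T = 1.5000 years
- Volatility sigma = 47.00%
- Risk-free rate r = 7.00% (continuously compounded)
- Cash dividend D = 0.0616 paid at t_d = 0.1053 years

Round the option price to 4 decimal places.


Answer: Price = 1.7606

Derivation:
PV(D) = D * exp(-r * t_d) = 0.0616 * 0.99265610 = 0.06114762
S_0' = S_0 - PV(D) = 9.5400 - 0.06114762 = 9.47885238
d1 = (ln(S_0'/K) + (r + sigma^2/2)*T) / (sigma*sqrt(T)) = 0.41234097
d2 = d1 - sigma*sqrt(T) = -0.16328912
exp(-rT) = 0.90032452
N(-d1) = 0.34004476; N(-d2) = 0.56485460
P = K * exp(-rT) * N(-d2) - S_0' * N(-d1) = 9.8000 * 0.90032452 * 0.56485460 - 9.47885238 * 0.34004476 = 1.7606


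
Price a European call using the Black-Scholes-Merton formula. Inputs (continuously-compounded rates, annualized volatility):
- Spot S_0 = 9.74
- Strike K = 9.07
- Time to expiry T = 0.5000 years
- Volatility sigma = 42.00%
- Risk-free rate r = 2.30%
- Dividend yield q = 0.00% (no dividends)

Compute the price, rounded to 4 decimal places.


Answer: Price = 1.5332

Derivation:
d1 = (ln(S/K) + (r - q + 0.5*sigma^2) * T) / (sigma * sqrt(T)) = 0.42718965
d2 = d1 - sigma * sqrt(T) = 0.13020480
exp(-rT) = 0.98856587; exp(-qT) = 1.00000000
C = S_0 * exp(-qT) * N(d1) - K * exp(-rT) * N(d2)
N(d1) = 0.66537940; N(d2) = 0.55179780
C = 9.7400 * 1.00000000 * 0.66537940 - 9.0700 * 0.98856587 * 0.55179780 = 1.5332


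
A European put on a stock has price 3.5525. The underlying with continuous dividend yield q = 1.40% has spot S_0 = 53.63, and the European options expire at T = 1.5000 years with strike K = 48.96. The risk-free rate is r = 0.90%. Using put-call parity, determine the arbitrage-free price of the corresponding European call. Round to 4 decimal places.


Answer: Call price = 7.7645

Derivation:
Put-call parity: C - P = S_0 * exp(-qT) - K * exp(-rT).
S_0 * exp(-qT) = 53.6300 * 0.97921896 = 52.51551307
K * exp(-rT) = 48.9600 * 0.98659072 = 48.30348147
C = P + S*exp(-qT) - K*exp(-rT)
C = 3.5525 + 52.51551307 - 48.30348147 = 7.7645


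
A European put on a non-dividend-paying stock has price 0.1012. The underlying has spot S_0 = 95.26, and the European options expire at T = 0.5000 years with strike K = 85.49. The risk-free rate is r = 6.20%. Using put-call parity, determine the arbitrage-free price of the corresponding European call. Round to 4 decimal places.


Put-call parity: C - P = S_0 * exp(-qT) - K * exp(-rT).
S_0 * exp(-qT) = 95.2600 * 1.00000000 = 95.26000000
K * exp(-rT) = 85.4900 * 0.96947557 = 82.88046674
C = P + S*exp(-qT) - K*exp(-rT)
C = 0.1012 + 95.26000000 - 82.88046674 = 12.4807

Answer: Call price = 12.4807


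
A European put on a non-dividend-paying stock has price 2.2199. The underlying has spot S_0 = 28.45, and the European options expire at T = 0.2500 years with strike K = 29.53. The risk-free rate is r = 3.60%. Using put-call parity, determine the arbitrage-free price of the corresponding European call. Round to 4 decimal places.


Answer: Call price = 1.4045

Derivation:
Put-call parity: C - P = S_0 * exp(-qT) - K * exp(-rT).
S_0 * exp(-qT) = 28.4500 * 1.00000000 = 28.45000000
K * exp(-rT) = 29.5300 * 0.99104038 = 29.26542239
C = P + S*exp(-qT) - K*exp(-rT)
C = 2.2199 + 28.45000000 - 29.26542239 = 1.4045


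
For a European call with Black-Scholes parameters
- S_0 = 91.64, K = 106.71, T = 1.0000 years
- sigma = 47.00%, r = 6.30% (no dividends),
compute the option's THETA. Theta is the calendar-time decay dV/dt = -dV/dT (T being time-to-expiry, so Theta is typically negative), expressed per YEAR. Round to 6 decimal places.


Answer: Theta = -10.700152

Derivation:
d1 = 0.0451127297; d2 = -0.4248872703
phi(d1) = 0.3985365315; exp(-qT) = 1.0000000000; exp(-rT) = 0.9389434737
Theta = -S*exp(-qT)*phi(d1)*sigma/(2*sqrt(T)) - r*K*exp(-rT)*N(d2) + q*S*exp(-qT)*N(d1)
N(d1) = 0.5179912725; N(d2) = 0.3354594274; sqrt(T) = 1.0000000000
Term 1 = -91.6400 * 1.0000000000 * 0.3985365315 * 0.4700 / (2 * 1.0000000000) = -8.5826436205
Term 2 = -0.0630 * 106.7100 * 0.9389434737 * 0.3354594274 = -2.1175082855
Term 3 = 0 (no dividend yield, q = 0)
Theta = -8.5826436205 + (-2.1175082855) + (0.0000000000) = -10.700152


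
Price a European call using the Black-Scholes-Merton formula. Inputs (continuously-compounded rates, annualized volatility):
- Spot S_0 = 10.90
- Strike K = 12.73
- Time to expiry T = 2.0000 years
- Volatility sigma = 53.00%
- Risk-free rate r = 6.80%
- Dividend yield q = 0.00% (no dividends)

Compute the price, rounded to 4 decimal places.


d1 = (ln(S/K) + (r - q + 0.5*sigma^2) * T) / (sigma * sqrt(T)) = 0.34915249
d2 = d1 - sigma * sqrt(T) = -0.40038070
exp(-rT) = 0.87284263; exp(-qT) = 1.00000000
C = S_0 * exp(-qT) * N(d1) - K * exp(-rT) * N(d2)
N(d1) = 0.63651258; N(d2) = 0.34443807
C = 10.9000 * 1.00000000 * 0.63651258 - 12.7300 * 0.87284263 * 0.34443807 = 3.1108

Answer: Price = 3.1108


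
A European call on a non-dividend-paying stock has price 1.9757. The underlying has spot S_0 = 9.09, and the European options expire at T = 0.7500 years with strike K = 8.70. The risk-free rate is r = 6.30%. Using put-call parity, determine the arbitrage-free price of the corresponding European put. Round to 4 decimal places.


Put-call parity: C - P = S_0 * exp(-qT) - K * exp(-rT).
S_0 * exp(-qT) = 9.0900 * 1.00000000 = 9.09000000
K * exp(-rT) = 8.7000 * 0.95384891 = 8.29848548
P = C - S*exp(-qT) + K*exp(-rT)
P = 1.9757 - 9.09000000 + 8.29848548 = 1.1842

Answer: Put price = 1.1842


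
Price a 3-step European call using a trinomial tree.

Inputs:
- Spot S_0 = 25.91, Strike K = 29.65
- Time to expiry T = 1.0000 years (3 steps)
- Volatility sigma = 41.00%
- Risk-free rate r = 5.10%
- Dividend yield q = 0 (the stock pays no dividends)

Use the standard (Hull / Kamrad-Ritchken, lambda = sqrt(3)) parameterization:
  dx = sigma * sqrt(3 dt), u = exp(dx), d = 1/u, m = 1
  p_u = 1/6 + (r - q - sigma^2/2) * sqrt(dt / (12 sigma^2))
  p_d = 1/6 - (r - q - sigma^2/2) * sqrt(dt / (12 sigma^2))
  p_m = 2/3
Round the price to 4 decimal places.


dt = T/N = 0.333333; dx = sigma*sqrt(3*dt) = 0.410000
u = exp(dx) = 1.506818; d = 1/u = 0.663650
p_u = 0.153232, p_m = 0.666667, p_d = 0.180102
Discount per step: exp(-r*dt) = 0.983144
Stock lattice S(k, j) with j the centered position index:
  k=0: S(0,+0) = 25.9100
  k=1: S(1,-1) = 17.1952; S(1,+0) = 25.9100; S(1,+1) = 39.0416
  k=2: S(2,-2) = 11.4116; S(2,-1) = 17.1952; S(2,+0) = 25.9100; S(2,+1) = 39.0416; S(2,+2) = 58.8287
  k=3: S(3,-3) = 7.5733; S(3,-2) = 11.4116; S(3,-1) = 17.1952; S(3,+0) = 25.9100; S(3,+1) = 39.0416; S(3,+2) = 58.8287; S(3,+3) = 88.6441
Terminal payoffs V(N, j) = max(S_T - K, 0):
  V(3,-3) = 0.000000; V(3,-2) = 0.000000; V(3,-1) = 0.000000; V(3,+0) = 0.000000; V(3,+1) = 9.391649; V(3,+2) = 29.178651; V(3,+3) = 58.994057
Backward induction: V(k, j) = exp(-r*dt) * [p_u * V(k+1, j+1) + p_m * V(k+1, j) + p_d * V(k+1, j-1)]
  V(2,-2) = exp(-r*dt) * [p_u*0.000000 + p_m*0.000000 + p_d*0.000000] = 0.000000
  V(2,-1) = exp(-r*dt) * [p_u*0.000000 + p_m*0.000000 + p_d*0.000000] = 0.000000
  V(2,+0) = exp(-r*dt) * [p_u*9.391649 + p_m*0.000000 + p_d*0.000000] = 1.414840
  V(2,+1) = exp(-r*dt) * [p_u*29.178651 + p_m*9.391649 + p_d*0.000000] = 10.551288
  V(2,+2) = exp(-r*dt) * [p_u*58.994057 + p_m*29.178651 + p_d*9.391649] = 29.674860
  V(1,-1) = exp(-r*dt) * [p_u*1.414840 + p_m*0.000000 + p_d*0.000000] = 0.213144
  V(1,+0) = exp(-r*dt) * [p_u*10.551288 + p_m*1.414840 + p_d*0.000000] = 2.516866
  V(1,+1) = exp(-r*dt) * [p_u*29.674860 + p_m*10.551288 + p_d*1.414840] = 11.636623
  V(0,+0) = exp(-r*dt) * [p_u*11.636623 + p_m*2.516866 + p_d*0.213144] = 3.440411

Answer: Price = V(0,0) = 3.4404


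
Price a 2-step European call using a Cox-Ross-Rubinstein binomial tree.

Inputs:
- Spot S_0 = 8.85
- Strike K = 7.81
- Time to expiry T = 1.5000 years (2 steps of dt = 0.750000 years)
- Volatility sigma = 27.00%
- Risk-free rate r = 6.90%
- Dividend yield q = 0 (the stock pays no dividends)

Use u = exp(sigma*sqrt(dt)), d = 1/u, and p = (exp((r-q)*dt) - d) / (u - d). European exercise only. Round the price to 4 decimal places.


Answer: Price = V(0,0) = 2.2136

Derivation:
dt = T/N = 0.750000
u = exp(sigma*sqrt(dt)) = 1.263426; d = 1/u = 0.791499
p = (exp((r-q)*dt) - d) / (u - d) = 0.554352
Discount per step: exp(-r*dt) = 0.949566
Stock lattice S(k, i) with i counting down-moves:
  k=0: S(0,0) = 8.8500
  k=1: S(1,0) = 11.1813; S(1,1) = 7.0048
  k=2: S(2,0) = 14.1268; S(2,1) = 8.8500; S(2,2) = 5.5443
Terminal payoffs V(N, i) = max(S_T - K, 0):
  V(2,0) = 6.316764; V(2,1) = 1.040000; V(2,2) = 0.000000
Backward induction: V(k, i) = exp(-r*dt) * [p * V(k+1, i) + (1-p) * V(k+1, i+1)].
  V(1,0) = exp(-r*dt) * [p*6.316764 + (1-p)*1.040000] = 3.765205
  V(1,1) = exp(-r*dt) * [p*1.040000 + (1-p)*0.000000] = 0.547450
  V(0,0) = exp(-r*dt) * [p*3.765205 + (1-p)*0.547450] = 2.213647


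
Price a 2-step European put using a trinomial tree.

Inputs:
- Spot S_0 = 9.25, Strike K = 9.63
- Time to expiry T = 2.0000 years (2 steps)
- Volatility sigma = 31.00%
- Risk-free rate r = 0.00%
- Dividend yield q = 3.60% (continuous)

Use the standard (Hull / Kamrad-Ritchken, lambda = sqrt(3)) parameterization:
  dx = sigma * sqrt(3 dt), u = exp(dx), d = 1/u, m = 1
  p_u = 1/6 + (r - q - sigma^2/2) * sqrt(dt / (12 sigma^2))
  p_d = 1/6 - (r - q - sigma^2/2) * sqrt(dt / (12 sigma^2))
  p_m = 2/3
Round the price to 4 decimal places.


dt = T/N = 1.000000; dx = sigma*sqrt(3*dt) = 0.536936
u = exp(dx) = 1.710757; d = 1/u = 0.584537
p_u = 0.088398, p_m = 0.666667, p_d = 0.244935
Discount per step: exp(-r*dt) = 1.000000
Stock lattice S(k, j) with j the centered position index:
  k=0: S(0,+0) = 9.2500
  k=1: S(1,-1) = 5.4070; S(1,+0) = 9.2500; S(1,+1) = 15.8245
  k=2: S(2,-2) = 3.1606; S(2,-1) = 5.4070; S(2,+0) = 9.2500; S(2,+1) = 15.8245; S(2,+2) = 27.0719
Terminal payoffs V(N, j) = max(K - S_T, 0):
  V(2,-2) = 6.469431; V(2,-1) = 4.223036; V(2,+0) = 0.380000; V(2,+1) = 0.000000; V(2,+2) = 0.000000
Backward induction: V(k, j) = exp(-r*dt) * [p_u * V(k+1, j+1) + p_m * V(k+1, j) + p_d * V(k+1, j-1)]
  V(1,-1) = exp(-r*dt) * [p_u*0.380000 + p_m*4.223036 + p_d*6.469431] = 4.433538
  V(1,+0) = exp(-r*dt) * [p_u*0.000000 + p_m*0.380000 + p_d*4.223036] = 1.287702
  V(1,+1) = exp(-r*dt) * [p_u*0.000000 + p_m*0.000000 + p_d*0.380000] = 0.093075
  V(0,+0) = exp(-r*dt) * [p_u*0.093075 + p_m*1.287702 + p_d*4.433538] = 1.952624

Answer: Price = V(0,0) = 1.9526


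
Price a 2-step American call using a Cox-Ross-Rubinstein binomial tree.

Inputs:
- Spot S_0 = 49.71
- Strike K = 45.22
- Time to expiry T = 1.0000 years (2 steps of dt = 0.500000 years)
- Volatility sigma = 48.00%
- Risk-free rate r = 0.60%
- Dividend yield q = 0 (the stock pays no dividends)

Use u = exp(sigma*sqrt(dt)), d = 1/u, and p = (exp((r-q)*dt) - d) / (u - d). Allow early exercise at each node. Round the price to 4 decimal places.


Answer: Price = V(0,0) = 11.4436

Derivation:
dt = T/N = 0.500000
u = exp(sigma*sqrt(dt)) = 1.404121; d = 1/u = 0.712189
p = (exp((r-q)*dt) - d) / (u - d) = 0.420295
Discount per step: exp(-r*dt) = 0.997004
Stock lattice S(k, i) with i counting down-moves:
  k=0: S(0,0) = 49.7100
  k=1: S(1,0) = 69.7988; S(1,1) = 35.4029
  k=2: S(2,0) = 98.0060; S(2,1) = 49.7100; S(2,2) = 25.2136
Terminal payoffs V(N, i) = max(S_T - K, 0):
  V(2,0) = 52.785993; V(2,1) = 4.490000; V(2,2) = 0.000000
Backward induction: V(k, i) = exp(-r*dt) * [p * V(k+1, i) + (1-p) * V(k+1, i+1)]; then take max(V_cont, immediate exercise) for American.
  V(1,0) = exp(-r*dt) * [p*52.785993 + (1-p)*4.490000] = 24.714296; exercise = 24.578839; V(1,0) = max -> 24.714296
  V(1,1) = exp(-r*dt) * [p*4.490000 + (1-p)*0.000000] = 1.881470; exercise = 0.000000; V(1,1) = max -> 1.881470
  V(0,0) = exp(-r*dt) * [p*24.714296 + (1-p)*1.881470] = 11.443603; exercise = 4.490000; V(0,0) = max -> 11.443603


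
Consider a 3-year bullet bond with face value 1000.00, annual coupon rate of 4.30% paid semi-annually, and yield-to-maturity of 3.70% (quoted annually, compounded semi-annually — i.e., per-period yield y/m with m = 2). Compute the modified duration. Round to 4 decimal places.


Answer: Modified duration = 2.7963

Derivation:
Coupon per period c = face * coupon_rate / m = 21.500000
Periods per year m = 2; per-period yield y/m = 0.018500
Number of cashflows N = 6
Cashflows (t years, CF_t, discount factor 1/(1+y/m)^(m*t), PV):
  t = 0.5000: CF_t = 21.500000, DF = 0.981836, PV = 21.109475
  t = 1.0000: CF_t = 21.500000, DF = 0.964002, PV = 20.726043
  t = 1.5000: CF_t = 21.500000, DF = 0.946492, PV = 20.349576
  t = 2.0000: CF_t = 21.500000, DF = 0.929300, PV = 19.979947
  t = 2.5000: CF_t = 21.500000, DF = 0.912420, PV = 19.617032
  t = 3.0000: CF_t = 1021.500000, DF = 0.895847, PV = 915.107618
Price P = sum_t PV_t = 1016.889690
First compute Macaulay numerator sum_t t * PV_t:
  t * PV_t at t = 0.5000: 10.554737
  t * PV_t at t = 1.0000: 20.726043
  t * PV_t at t = 1.5000: 30.524364
  t * PV_t at t = 2.0000: 39.959894
  t * PV_t at t = 2.5000: 49.042579
  t * PV_t at t = 3.0000: 2745.322855
Macaulay duration D = 2896.130472 / 1016.889690 = 2.848028
Modified duration = D / (1 + y/m) = 2.848028 / (1 + 0.018500) = 2.796297


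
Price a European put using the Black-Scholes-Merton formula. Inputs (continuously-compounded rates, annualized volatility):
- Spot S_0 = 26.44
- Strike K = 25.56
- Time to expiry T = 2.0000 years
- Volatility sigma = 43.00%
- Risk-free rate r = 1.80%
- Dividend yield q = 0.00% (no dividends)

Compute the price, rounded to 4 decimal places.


d1 = (ln(S/K) + (r - q + 0.5*sigma^2) * T) / (sigma * sqrt(T)) = 0.41891865
d2 = d1 - sigma * sqrt(T) = -0.18919319
exp(-rT) = 0.96464029; exp(-qT) = 1.00000000
P = K * exp(-rT) * N(-d2) - S_0 * exp(-qT) * N(-d1)
N(-d1) = 0.33763779; N(-d2) = 0.57502930
P = 25.5600 * 0.96464029 * 0.57502930 - 26.4400 * 1.00000000 * 0.33763779 = 5.2509

Answer: Price = 5.2509


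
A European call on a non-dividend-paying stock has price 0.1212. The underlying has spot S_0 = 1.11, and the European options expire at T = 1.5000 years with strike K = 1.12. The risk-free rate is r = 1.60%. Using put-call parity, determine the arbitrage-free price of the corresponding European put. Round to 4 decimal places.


Put-call parity: C - P = S_0 * exp(-qT) - K * exp(-rT).
S_0 * exp(-qT) = 1.1100 * 1.00000000 = 1.11000000
K * exp(-rT) = 1.1200 * 0.97628571 = 1.09343999
P = C - S*exp(-qT) + K*exp(-rT)
P = 0.1212 - 1.11000000 + 1.09343999 = 0.1046

Answer: Put price = 0.1046


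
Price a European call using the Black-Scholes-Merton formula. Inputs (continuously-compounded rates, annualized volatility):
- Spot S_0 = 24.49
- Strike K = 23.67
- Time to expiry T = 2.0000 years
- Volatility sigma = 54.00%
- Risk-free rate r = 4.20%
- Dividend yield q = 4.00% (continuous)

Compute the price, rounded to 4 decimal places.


d1 = (ln(S/K) + (r - q + 0.5*sigma^2) * T) / (sigma * sqrt(T)) = 0.43167094
d2 = d1 - sigma * sqrt(T) = -0.33200438
exp(-rT) = 0.91943126; exp(-qT) = 0.92311635
C = S_0 * exp(-qT) * N(d1) - K * exp(-rT) * N(d2)
N(d1) = 0.66700971; N(d2) = 0.36994298
C = 24.4900 * 0.92311635 * 0.66700971 - 23.6700 * 0.91943126 * 0.36994298 = 7.0281

Answer: Price = 7.0281


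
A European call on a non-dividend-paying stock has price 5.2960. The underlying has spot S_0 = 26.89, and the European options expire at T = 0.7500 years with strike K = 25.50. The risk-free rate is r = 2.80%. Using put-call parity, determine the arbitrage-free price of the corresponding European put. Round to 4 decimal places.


Answer: Put price = 3.3761

Derivation:
Put-call parity: C - P = S_0 * exp(-qT) - K * exp(-rT).
S_0 * exp(-qT) = 26.8900 * 1.00000000 = 26.89000000
K * exp(-rT) = 25.5000 * 0.97921896 = 24.97008360
P = C - S*exp(-qT) + K*exp(-rT)
P = 5.2960 - 26.89000000 + 24.97008360 = 3.3761


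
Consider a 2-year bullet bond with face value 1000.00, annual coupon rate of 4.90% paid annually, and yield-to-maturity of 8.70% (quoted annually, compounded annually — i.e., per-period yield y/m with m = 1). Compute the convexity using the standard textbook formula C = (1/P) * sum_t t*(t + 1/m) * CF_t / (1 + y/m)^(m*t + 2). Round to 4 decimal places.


Answer: Convexity = 4.9144

Derivation:
Coupon per period c = face * coupon_rate / m = 49.000000
Periods per year m = 1; per-period yield y/m = 0.087000
Number of cashflows N = 2
Cashflows (t years, CF_t, discount factor 1/(1+y/m)^(m*t), PV):
  t = 1.0000: CF_t = 49.000000, DF = 0.919963, PV = 45.078197
  t = 2.0000: CF_t = 1049.000000, DF = 0.846332, PV = 887.802574
Price P = sum_t PV_t = 932.880771
Convexity numerator sum_t t*(t + 1/m) * CF_t / (1+y/m)^(m*t + 2):
  t = 1.0000: term = 76.302267
  t = 2.0000: term = 4508.255926
Convexity = (1/P) * sum = 4584.558193 / 932.880771 = 4.914410


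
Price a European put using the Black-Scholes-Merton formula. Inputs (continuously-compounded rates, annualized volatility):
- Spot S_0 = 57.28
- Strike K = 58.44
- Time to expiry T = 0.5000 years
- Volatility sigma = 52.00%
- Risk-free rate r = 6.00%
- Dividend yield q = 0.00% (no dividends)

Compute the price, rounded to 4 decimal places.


d1 = (ln(S/K) + (r - q + 0.5*sigma^2) * T) / (sigma * sqrt(T)) = 0.21091074
d2 = d1 - sigma * sqrt(T) = -0.15678479
exp(-rT) = 0.97044553; exp(-qT) = 1.00000000
P = K * exp(-rT) * N(-d2) - S_0 * exp(-qT) * N(-d1)
N(-d1) = 0.41647846; N(-d2) = 0.56229277
P = 58.4400 * 0.97044553 * 0.56229277 - 57.2800 * 1.00000000 * 0.41647846 = 8.0333

Answer: Price = 8.0333


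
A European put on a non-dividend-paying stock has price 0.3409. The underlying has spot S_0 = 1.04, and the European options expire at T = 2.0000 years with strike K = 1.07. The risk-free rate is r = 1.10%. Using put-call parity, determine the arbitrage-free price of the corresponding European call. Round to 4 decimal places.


Answer: Call price = 0.3342

Derivation:
Put-call parity: C - P = S_0 * exp(-qT) - K * exp(-rT).
S_0 * exp(-qT) = 1.0400 * 1.00000000 = 1.04000000
K * exp(-rT) = 1.0700 * 0.97824024 = 1.04671705
C = P + S*exp(-qT) - K*exp(-rT)
C = 0.3409 + 1.04000000 - 1.04671705 = 0.3342
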